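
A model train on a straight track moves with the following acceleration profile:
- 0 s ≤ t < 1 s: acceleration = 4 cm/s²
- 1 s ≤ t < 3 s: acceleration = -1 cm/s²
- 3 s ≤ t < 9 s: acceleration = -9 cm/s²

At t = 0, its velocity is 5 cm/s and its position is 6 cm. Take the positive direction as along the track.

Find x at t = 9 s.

On each constant-a segment, Δv = aΔt and Δx = v₀Δt + ½aΔt²; chain segment to segment.
0–1 s: v starts 5 cm/s; Δx = 5·1 + ½·4·1² = 7 cm; v ends 9 cm/s.
1–3 s: v starts 9 cm/s; Δx = 9·2 + ½·-1·2² = 16 cm; v ends 7 cm/s.
3–9 s: v starts 7 cm/s; Δx = 7·6 + ½·-9·6² = -120 cm; v ends -47 cm/s.
x(9) = 6 + Σ Δx = -91 cm.

-91 cm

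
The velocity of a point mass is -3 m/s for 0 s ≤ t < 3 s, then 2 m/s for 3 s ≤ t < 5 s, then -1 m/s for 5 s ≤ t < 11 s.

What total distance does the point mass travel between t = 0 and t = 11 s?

Distance (not displacement) is the total path length: add the absolute areas under v-t.
0–3 s: |-3| × 3 = 9 m
3–5 s: |2| × 2 = 4 m
5–11 s: |-1| × 6 = 6 m
Total distance = 19 m

19 m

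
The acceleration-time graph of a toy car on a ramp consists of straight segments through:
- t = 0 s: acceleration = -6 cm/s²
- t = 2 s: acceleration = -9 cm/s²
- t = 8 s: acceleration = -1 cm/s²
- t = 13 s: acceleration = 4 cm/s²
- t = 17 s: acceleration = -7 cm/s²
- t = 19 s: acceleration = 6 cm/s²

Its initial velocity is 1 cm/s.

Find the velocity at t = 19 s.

-43.5 cm/s

Δv equals the area under the a-t graph; then v = v₀ + Δv.
0–2 s: ½(-6 + -9)(2) = -15 cm/s
2–8 s: ½(-9 + -1)(6) = -30 cm/s
8–13 s: ½(-1 + 4)(5) = 7.5 cm/s
13–17 s: ½(4 + -7)(4) = -6 cm/s
17–19 s: ½(-7 + 6)(2) = -1 cm/s
Δv = -44.5 cm/s, so v(19) = 1 + (-44.5) = -43.5 cm/s.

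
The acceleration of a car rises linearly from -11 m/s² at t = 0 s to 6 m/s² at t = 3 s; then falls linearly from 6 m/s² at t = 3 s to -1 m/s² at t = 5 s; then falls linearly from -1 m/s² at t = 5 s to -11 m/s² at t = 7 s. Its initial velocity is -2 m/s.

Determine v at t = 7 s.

Δv equals the area under the a-t graph; then v = v₀ + Δv.
0–3 s: ½(-11 + 6)(3) = -7.5 m/s
3–5 s: ½(6 + -1)(2) = 5 m/s
5–7 s: ½(-1 + -11)(2) = -12 m/s
Δv = -14.5 m/s, so v(7) = -2 + (-14.5) = -16.5 m/s.

-16.5 m/s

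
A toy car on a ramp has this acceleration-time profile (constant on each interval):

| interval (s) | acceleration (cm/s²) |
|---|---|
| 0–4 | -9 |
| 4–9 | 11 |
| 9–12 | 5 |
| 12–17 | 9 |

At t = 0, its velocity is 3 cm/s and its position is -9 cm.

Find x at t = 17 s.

On each constant-a segment, Δv = aΔt and Δx = v₀Δt + ½aΔt²; chain segment to segment.
0–4 s: v starts 3 cm/s; Δx = 3·4 + ½·-9·4² = -60 cm; v ends -33 cm/s.
4–9 s: v starts -33 cm/s; Δx = -33·5 + ½·11·5² = -27.5 cm; v ends 22 cm/s.
9–12 s: v starts 22 cm/s; Δx = 22·3 + ½·5·3² = 88.5 cm; v ends 37 cm/s.
12–17 s: v starts 37 cm/s; Δx = 37·5 + ½·9·5² = 297.5 cm; v ends 82 cm/s.
x(17) = -9 + Σ Δx = 289.5 cm.

289.5 cm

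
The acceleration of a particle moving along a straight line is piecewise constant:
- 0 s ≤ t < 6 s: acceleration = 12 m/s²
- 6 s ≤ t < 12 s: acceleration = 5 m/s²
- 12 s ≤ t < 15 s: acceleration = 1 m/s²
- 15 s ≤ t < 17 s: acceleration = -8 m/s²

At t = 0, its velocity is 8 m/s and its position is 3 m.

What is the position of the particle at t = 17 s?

1381.5 m

On each constant-a segment, Δv = aΔt and Δx = v₀Δt + ½aΔt²; chain segment to segment.
0–6 s: v starts 8 m/s; Δx = 8·6 + ½·12·6² = 264 m; v ends 80 m/s.
6–12 s: v starts 80 m/s; Δx = 80·6 + ½·5·6² = 570 m; v ends 110 m/s.
12–15 s: v starts 110 m/s; Δx = 110·3 + ½·1·3² = 334.5 m; v ends 113 m/s.
15–17 s: v starts 113 m/s; Δx = 113·2 + ½·-8·2² = 210 m; v ends 97 m/s.
x(17) = 3 + Σ Δx = 1381.5 m.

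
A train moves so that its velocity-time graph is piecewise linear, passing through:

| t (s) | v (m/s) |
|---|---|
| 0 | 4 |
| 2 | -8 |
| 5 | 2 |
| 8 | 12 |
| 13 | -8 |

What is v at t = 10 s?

On 8–13 s the graph is linear from 12 to -8 m/s: v(10) = 12 + (-8 − 12)·(10 − 8)/(13 − 8) = 4 m/s.

4 m/s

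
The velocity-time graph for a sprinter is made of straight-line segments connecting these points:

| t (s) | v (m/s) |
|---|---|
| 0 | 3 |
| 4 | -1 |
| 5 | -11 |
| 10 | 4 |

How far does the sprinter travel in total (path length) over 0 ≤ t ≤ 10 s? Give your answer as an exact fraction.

Total distance travelled is ∫|v| dt — sum the magnitudes of each area piece.
0–4 s: v = 0 at t = 3 s; triangle areas 4.5 + 0.5 = 5 m
4–5 s: |½(-1 + -11)(1)| = 6 m
5–10 s: v = 0 at t = 26/3 s; triangle areas 121/6 + 8/3 = 137/6 m
Total distance = 203/6 m

203/6 m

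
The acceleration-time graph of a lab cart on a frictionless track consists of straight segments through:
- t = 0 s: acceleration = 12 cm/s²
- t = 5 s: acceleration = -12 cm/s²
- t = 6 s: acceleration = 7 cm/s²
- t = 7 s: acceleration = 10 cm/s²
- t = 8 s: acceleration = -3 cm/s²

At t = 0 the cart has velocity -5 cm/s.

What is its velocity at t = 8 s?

4.5 cm/s

Δv equals the area under the a-t graph; then v = v₀ + Δv.
0–5 s: ½(12 + -12)(5) = 0 cm/s
5–6 s: ½(-12 + 7)(1) = -2.5 cm/s
6–7 s: ½(7 + 10)(1) = 8.5 cm/s
7–8 s: ½(10 + -3)(1) = 3.5 cm/s
Δv = 9.5 cm/s, so v(8) = -5 + (9.5) = 4.5 cm/s.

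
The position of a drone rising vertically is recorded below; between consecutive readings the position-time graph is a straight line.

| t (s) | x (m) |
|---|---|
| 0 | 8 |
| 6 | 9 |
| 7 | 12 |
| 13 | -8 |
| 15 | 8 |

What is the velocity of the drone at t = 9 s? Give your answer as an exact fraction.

-10/3 m/s

Velocity is the slope of the x-t graph on 7–13 s: (-8 − 12)/(13 − 7) = -10/3 m/s.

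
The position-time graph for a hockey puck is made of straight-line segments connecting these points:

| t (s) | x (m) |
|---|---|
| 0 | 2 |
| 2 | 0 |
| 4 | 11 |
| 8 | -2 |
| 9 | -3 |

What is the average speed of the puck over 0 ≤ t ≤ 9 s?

3 m/s

Average speed = (total path length)/(elapsed time); on a piecewise-linear x-t graph the path length is Σ|Δx|.
0–2 s: |Δx| = |0 − 2| = 2 m
2–4 s: |Δx| = |11 − 0| = 11 m
4–8 s: |Δx| = |-2 − 11| = 13 m
8–9 s: |Δx| = |-3 − -2| = 1 m
Total path = 27 m; average speed = 27/9 = 3 m/s.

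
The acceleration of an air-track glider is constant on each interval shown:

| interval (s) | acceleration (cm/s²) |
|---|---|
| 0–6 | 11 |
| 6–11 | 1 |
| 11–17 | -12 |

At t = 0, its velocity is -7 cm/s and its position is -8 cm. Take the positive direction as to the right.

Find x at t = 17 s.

On each constant-a segment, Δv = aΔt and Δx = v₀Δt + ½aΔt²; chain segment to segment.
0–6 s: v starts -7 cm/s; Δx = -7·6 + ½·11·6² = 156 cm; v ends 59 cm/s.
6–11 s: v starts 59 cm/s; Δx = 59·5 + ½·1·5² = 307.5 cm; v ends 64 cm/s.
11–17 s: v starts 64 cm/s; Δx = 64·6 + ½·-12·6² = 168 cm; v ends -8 cm/s.
x(17) = -8 + Σ Δx = 623.5 cm.

623.5 cm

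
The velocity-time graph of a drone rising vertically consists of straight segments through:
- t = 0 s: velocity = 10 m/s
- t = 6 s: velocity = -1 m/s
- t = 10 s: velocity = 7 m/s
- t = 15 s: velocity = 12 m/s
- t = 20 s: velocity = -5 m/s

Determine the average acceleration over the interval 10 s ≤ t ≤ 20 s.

-1.2 m/s²

Average acceleration = Δv/Δt = (-5 − 7)/(20 − 10) = -1.2 m/s².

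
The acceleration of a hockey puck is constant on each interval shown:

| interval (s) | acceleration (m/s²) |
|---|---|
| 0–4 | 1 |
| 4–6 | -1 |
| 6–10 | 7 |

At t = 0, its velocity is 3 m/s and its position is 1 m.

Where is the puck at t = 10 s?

On each constant-a segment, Δv = aΔt and Δx = v₀Δt + ½aΔt²; chain segment to segment.
0–4 s: v starts 3 m/s; Δx = 3·4 + ½·1·4² = 20 m; v ends 7 m/s.
4–6 s: v starts 7 m/s; Δx = 7·2 + ½·-1·2² = 12 m; v ends 5 m/s.
6–10 s: v starts 5 m/s; Δx = 5·4 + ½·7·4² = 76 m; v ends 33 m/s.
x(10) = 1 + Σ Δx = 109 m.

109 m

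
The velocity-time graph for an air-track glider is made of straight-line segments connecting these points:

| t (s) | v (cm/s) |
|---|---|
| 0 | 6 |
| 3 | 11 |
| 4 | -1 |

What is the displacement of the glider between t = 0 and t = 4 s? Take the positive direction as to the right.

30.5 cm

Displacement is the signed area under the v-t curve.
0–3 s: ½(6 + 11)(3) = 25.5 cm
3–4 s: ½(11 + -1)(1) = 5 cm
Net displacement = 30.5 cm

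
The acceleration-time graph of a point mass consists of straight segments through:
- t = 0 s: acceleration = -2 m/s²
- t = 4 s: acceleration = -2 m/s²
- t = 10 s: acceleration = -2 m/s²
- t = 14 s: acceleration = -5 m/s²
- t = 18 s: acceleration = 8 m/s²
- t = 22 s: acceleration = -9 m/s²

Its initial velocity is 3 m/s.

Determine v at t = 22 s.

Δv equals the area under the a-t graph; then v = v₀ + Δv.
0–4 s: -2 × 4 = -8 m/s
4–10 s: -2 × 6 = -12 m/s
10–14 s: ½(-2 + -5)(4) = -14 m/s
14–18 s: ½(-5 + 8)(4) = 6 m/s
18–22 s: ½(8 + -9)(4) = -2 m/s
Δv = -30 m/s, so v(22) = 3 + (-30) = -27 m/s.

-27 m/s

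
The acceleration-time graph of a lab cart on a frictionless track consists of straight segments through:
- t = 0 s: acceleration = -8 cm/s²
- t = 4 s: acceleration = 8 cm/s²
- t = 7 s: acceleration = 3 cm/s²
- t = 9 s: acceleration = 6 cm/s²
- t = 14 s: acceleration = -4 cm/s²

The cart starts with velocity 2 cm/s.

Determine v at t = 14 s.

Δv equals the area under the a-t graph; then v = v₀ + Δv.
0–4 s: ½(-8 + 8)(4) = 0 cm/s
4–7 s: ½(8 + 3)(3) = 16.5 cm/s
7–9 s: ½(3 + 6)(2) = 9 cm/s
9–14 s: ½(6 + -4)(5) = 5 cm/s
Δv = 30.5 cm/s, so v(14) = 2 + (30.5) = 32.5 cm/s.

32.5 cm/s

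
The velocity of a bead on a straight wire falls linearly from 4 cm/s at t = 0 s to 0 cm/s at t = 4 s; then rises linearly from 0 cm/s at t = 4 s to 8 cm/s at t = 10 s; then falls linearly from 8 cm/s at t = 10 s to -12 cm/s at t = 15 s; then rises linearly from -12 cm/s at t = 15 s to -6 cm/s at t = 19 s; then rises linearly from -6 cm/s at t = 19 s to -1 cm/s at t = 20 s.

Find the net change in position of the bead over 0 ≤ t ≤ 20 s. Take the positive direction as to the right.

-17.5 cm

Net displacement equals the area under the velocity-time graph (areas below the axis count negative).
0–4 s: ½(4 + 0)(4) = 8 cm
4–10 s: ½(0 + 8)(6) = 24 cm
10–15 s: ½(8 + -12)(5) = -10 cm
15–19 s: ½(-12 + -6)(4) = -36 cm
19–20 s: ½(-6 + -1)(1) = -3.5 cm
Net displacement = -17.5 cm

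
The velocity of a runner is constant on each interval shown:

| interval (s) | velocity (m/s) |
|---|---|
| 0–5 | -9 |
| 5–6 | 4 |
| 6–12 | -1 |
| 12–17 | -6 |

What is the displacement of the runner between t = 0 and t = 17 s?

-77 m

Displacement is the signed area under the v-t curve.
0–5 s: -9 × 5 = -45 m
5–6 s: 4 × 1 = 4 m
6–12 s: -1 × 6 = -6 m
12–17 s: -6 × 5 = -30 m
Net displacement = -77 m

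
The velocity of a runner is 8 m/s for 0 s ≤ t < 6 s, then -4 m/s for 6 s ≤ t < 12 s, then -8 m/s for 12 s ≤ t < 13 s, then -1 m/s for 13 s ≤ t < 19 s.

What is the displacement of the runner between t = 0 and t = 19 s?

Net displacement equals the area under the velocity-time graph (areas below the axis count negative).
0–6 s: 8 × 6 = 48 m
6–12 s: -4 × 6 = -24 m
12–13 s: -8 × 1 = -8 m
13–19 s: -1 × 6 = -6 m
Net displacement = 10 m

10 m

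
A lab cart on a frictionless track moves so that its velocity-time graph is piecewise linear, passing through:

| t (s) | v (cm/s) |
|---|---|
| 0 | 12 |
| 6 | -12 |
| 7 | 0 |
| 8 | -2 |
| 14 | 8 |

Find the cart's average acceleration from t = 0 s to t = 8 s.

Average acceleration = Δv/Δt = (-2 − 12)/(8 − 0) = -1.75 cm/s².

-1.75 cm/s²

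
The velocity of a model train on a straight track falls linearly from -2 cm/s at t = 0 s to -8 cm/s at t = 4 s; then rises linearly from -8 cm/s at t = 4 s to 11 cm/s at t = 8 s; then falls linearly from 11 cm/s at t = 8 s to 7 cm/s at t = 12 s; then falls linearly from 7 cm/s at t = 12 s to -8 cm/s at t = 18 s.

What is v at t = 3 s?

-6.5 cm/s

On 0–4 s the graph is linear from -2 to -8 cm/s: v(3) = -2 + (-8 − -2)·(3 − 0)/(4 − 0) = -6.5 cm/s.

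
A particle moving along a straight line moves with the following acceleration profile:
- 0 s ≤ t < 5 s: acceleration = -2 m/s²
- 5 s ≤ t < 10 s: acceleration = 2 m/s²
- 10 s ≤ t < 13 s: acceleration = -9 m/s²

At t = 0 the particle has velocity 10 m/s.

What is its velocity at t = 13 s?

-17 m/s

Δv equals the area under the a-t graph; then v = v₀ + Δv.
0–5 s: -2 × 5 = -10 m/s
5–10 s: 2 × 5 = 10 m/s
10–13 s: -9 × 3 = -27 m/s
Δv = -27 m/s, so v(13) = 10 + (-27) = -17 m/s.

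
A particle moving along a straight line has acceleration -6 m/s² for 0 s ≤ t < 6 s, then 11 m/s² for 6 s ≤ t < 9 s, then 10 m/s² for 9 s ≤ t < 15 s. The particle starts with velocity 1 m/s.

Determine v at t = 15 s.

Δv equals the area under the a-t graph; then v = v₀ + Δv.
0–6 s: -6 × 6 = -36 m/s
6–9 s: 11 × 3 = 33 m/s
9–15 s: 10 × 6 = 60 m/s
Δv = 57 m/s, so v(15) = 1 + (57) = 58 m/s.

58 m/s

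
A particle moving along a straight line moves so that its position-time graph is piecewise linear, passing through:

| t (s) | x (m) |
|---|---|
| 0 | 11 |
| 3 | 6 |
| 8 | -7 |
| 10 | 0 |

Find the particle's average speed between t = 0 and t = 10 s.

Average speed = (total path length)/(elapsed time); on a piecewise-linear x-t graph the path length is Σ|Δx|.
0–3 s: |Δx| = |6 − 11| = 5 m
3–8 s: |Δx| = |-7 − 6| = 13 m
8–10 s: |Δx| = |0 − -7| = 7 m
Total path = 25 m; average speed = 25/10 = 2.5 m/s.

2.5 m/s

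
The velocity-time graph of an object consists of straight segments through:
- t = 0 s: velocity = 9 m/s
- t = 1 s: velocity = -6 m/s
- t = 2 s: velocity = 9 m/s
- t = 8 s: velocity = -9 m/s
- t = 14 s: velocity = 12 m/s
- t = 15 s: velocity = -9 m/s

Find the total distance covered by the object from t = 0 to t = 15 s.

Total distance travelled is ∫|v| dt — sum the magnitudes of each area piece.
0–1 s: v = 0 at t = 0.6 s; triangle areas 2.7 + 1.2 = 3.9 m
1–2 s: v = 0 at t = 1.4 s; triangle areas 1.2 + 2.7 = 3.9 m
2–8 s: v = 0 at t = 5 s; triangle areas 13.5 + 13.5 = 27 m
8–14 s: v = 0 at t = 74/7 s; triangle areas 81/7 + 144/7 = 225/7 m
14–15 s: v = 0 at t = 102/7 s; triangle areas 24/7 + 27/14 = 75/14 m
Total distance = 72.3 m

72.3 m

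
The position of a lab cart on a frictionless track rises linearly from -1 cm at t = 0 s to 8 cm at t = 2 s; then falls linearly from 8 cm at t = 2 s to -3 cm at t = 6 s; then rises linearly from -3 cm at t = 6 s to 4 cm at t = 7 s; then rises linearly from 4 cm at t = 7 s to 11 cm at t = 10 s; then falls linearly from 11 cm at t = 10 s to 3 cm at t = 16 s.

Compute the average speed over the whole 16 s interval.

Average speed = (total path length)/(elapsed time); on a piecewise-linear x-t graph the path length is Σ|Δx|.
0–2 s: |Δx| = |8 − -1| = 9 cm
2–6 s: |Δx| = |-3 − 8| = 11 cm
6–7 s: |Δx| = |4 − -3| = 7 cm
7–10 s: |Δx| = |11 − 4| = 7 cm
10–16 s: |Δx| = |3 − 11| = 8 cm
Total path = 42 cm; average speed = 42/16 = 2.625 cm/s.

2.625 cm/s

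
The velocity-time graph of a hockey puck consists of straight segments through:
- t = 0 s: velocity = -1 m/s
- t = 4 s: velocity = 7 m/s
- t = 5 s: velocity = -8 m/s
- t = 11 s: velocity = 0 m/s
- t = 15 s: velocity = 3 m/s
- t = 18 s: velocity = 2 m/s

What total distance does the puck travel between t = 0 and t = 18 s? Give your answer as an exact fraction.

Total distance travelled is ∫|v| dt — sum the magnitudes of each area piece.
0–4 s: v = 0 at t = 0.5 s; triangle areas 0.25 + 12.25 = 12.5 m
4–5 s: v = 0 at t = 67/15 s; triangle areas 49/30 + 32/15 = 113/30 m
5–11 s: |½(-8 + 0)(6)| = 24 m
11–15 s: |½(0 + 3)(4)| = 6 m
15–18 s: |½(3 + 2)(3)| = 7.5 m
Total distance = 1613/30 m

1613/30 m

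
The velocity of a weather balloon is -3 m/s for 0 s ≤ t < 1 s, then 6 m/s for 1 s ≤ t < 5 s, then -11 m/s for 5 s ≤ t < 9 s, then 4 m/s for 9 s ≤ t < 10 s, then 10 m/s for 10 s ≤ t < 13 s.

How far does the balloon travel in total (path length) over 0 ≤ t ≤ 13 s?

105 m

Distance (not displacement) is the total path length: add the absolute areas under v-t.
0–1 s: |-3| × 1 = 3 m
1–5 s: |6| × 4 = 24 m
5–9 s: |-11| × 4 = 44 m
9–10 s: |4| × 1 = 4 m
10–13 s: |10| × 3 = 30 m
Total distance = 105 m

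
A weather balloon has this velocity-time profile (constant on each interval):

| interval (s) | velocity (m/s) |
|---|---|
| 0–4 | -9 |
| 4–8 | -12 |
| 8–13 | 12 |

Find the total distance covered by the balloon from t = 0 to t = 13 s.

144 m

Total distance travelled is ∫|v| dt — sum the magnitudes of each area piece.
0–4 s: |-9| × 4 = 36 m
4–8 s: |-12| × 4 = 48 m
8–13 s: |12| × 5 = 60 m
Total distance = 144 m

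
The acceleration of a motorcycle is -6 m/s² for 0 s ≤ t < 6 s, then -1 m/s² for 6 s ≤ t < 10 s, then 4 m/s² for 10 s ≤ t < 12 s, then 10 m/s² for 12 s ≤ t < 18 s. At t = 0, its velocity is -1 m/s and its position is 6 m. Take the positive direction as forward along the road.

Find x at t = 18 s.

On each constant-a segment, Δv = aΔt and Δx = v₀Δt + ½aΔt²; chain segment to segment.
0–6 s: v starts -1 m/s; Δx = -1·6 + ½·-6·6² = -114 m; v ends -37 m/s.
6–10 s: v starts -37 m/s; Δx = -37·4 + ½·-1·4² = -156 m; v ends -41 m/s.
10–12 s: v starts -41 m/s; Δx = -41·2 + ½·4·2² = -74 m; v ends -33 m/s.
12–18 s: v starts -33 m/s; Δx = -33·6 + ½·10·6² = -18 m; v ends 27 m/s.
x(18) = 6 + Σ Δx = -356 m.

-356 m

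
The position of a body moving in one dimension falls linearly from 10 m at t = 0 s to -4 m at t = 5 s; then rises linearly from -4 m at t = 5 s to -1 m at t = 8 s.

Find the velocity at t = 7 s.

1 m/s

Velocity is the slope of the x-t graph on 5–8 s: (-1 − -4)/(8 − 5) = 1 m/s.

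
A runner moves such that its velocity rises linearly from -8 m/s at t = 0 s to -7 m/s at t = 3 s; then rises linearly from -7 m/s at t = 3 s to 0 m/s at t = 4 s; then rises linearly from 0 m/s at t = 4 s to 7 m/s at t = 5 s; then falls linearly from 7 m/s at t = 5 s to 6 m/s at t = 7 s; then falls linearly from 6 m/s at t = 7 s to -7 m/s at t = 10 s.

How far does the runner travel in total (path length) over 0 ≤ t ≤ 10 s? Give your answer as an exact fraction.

680/13 m

Distance (not displacement) is the total path length: add the absolute areas under v-t.
0–3 s: |½(-8 + -7)(3)| = 22.5 m
3–4 s: |½(-7 + 0)(1)| = 3.5 m
4–5 s: |½(0 + 7)(1)| = 3.5 m
5–7 s: |½(7 + 6)(2)| = 13 m
7–10 s: v = 0 at t = 109/13 s; triangle areas 54/13 + 147/26 = 255/26 m
Total distance = 680/13 m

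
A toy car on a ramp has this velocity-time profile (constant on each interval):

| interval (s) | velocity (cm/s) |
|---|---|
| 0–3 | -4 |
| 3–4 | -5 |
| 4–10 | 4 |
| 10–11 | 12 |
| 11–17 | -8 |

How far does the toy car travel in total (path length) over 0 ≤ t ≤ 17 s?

Distance (not displacement) is the total path length: add the absolute areas under v-t.
0–3 s: |-4| × 3 = 12 cm
3–4 s: |-5| × 1 = 5 cm
4–10 s: |4| × 6 = 24 cm
10–11 s: |12| × 1 = 12 cm
11–17 s: |-8| × 6 = 48 cm
Total distance = 101 cm

101 cm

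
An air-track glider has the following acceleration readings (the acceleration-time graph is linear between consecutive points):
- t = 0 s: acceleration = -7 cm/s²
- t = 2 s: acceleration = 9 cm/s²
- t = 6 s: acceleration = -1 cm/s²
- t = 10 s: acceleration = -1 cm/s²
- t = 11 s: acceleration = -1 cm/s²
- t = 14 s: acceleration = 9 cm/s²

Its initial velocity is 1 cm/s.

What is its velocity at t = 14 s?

26 cm/s

Δv equals the area under the a-t graph; then v = v₀ + Δv.
0–2 s: ½(-7 + 9)(2) = 2 cm/s
2–6 s: ½(9 + -1)(4) = 16 cm/s
6–10 s: -1 × 4 = -4 cm/s
10–11 s: -1 × 1 = -1 cm/s
11–14 s: ½(-1 + 9)(3) = 12 cm/s
Δv = 25 cm/s, so v(14) = 1 + (25) = 26 cm/s.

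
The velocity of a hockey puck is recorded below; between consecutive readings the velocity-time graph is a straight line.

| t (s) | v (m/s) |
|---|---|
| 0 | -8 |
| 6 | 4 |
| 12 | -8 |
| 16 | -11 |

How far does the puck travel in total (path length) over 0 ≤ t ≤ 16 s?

Distance (not displacement) is the total path length: add the absolute areas under v-t.
0–6 s: v = 0 at t = 4 s; triangle areas 16 + 4 = 20 m
6–12 s: v = 0 at t = 8 s; triangle areas 4 + 16 = 20 m
12–16 s: |½(-8 + -11)(4)| = 38 m
Total distance = 78 m

78 m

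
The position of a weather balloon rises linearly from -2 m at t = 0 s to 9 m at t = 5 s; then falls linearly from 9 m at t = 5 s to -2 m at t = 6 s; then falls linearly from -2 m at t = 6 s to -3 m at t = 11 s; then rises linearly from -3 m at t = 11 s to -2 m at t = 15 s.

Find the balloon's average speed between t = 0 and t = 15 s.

Average speed = (total path length)/(elapsed time); on a piecewise-linear x-t graph the path length is Σ|Δx|.
0–5 s: |Δx| = |9 − -2| = 11 m
5–6 s: |Δx| = |-2 − 9| = 11 m
6–11 s: |Δx| = |-3 − -2| = 1 m
11–15 s: |Δx| = |-2 − -3| = 1 m
Total path = 24 m; average speed = 24/15 = 1.6 m/s.

1.6 m/s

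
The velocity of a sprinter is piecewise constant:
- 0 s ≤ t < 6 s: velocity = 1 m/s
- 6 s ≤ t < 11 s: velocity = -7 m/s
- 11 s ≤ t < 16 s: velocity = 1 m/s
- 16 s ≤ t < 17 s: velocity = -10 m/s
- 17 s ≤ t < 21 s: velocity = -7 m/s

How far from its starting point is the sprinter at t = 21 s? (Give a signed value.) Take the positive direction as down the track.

-62 m

Net displacement equals the area under the velocity-time graph (areas below the axis count negative).
0–6 s: 1 × 6 = 6 m
6–11 s: -7 × 5 = -35 m
11–16 s: 1 × 5 = 5 m
16–17 s: -10 × 1 = -10 m
17–21 s: -7 × 4 = -28 m
Net displacement = -62 m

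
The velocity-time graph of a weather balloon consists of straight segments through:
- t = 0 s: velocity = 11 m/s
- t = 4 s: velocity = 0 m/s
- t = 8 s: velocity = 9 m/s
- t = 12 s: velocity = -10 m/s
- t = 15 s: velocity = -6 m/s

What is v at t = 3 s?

2.75 m/s

On 0–4 s the graph is linear from 11 to 0 m/s: v(3) = 11 + (0 − 11)·(3 − 0)/(4 − 0) = 2.75 m/s.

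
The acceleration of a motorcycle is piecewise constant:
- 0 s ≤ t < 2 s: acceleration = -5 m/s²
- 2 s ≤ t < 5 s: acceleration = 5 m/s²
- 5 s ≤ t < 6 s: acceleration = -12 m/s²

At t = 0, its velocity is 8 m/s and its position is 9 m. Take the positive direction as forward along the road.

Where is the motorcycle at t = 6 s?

38.5 m

On each constant-a segment, Δv = aΔt and Δx = v₀Δt + ½aΔt²; chain segment to segment.
0–2 s: v starts 8 m/s; Δx = 8·2 + ½·-5·2² = 6 m; v ends -2 m/s.
2–5 s: v starts -2 m/s; Δx = -2·3 + ½·5·3² = 16.5 m; v ends 13 m/s.
5–6 s: v starts 13 m/s; Δx = 13·1 + ½·-12·1² = 7 m; v ends 1 m/s.
x(6) = 9 + Σ Δx = 38.5 m.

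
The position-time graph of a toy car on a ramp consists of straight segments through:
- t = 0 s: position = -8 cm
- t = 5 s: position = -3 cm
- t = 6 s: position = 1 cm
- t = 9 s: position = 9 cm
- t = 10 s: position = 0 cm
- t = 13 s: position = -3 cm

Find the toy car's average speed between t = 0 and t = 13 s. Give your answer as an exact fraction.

29/13 cm/s

Average speed = (total path length)/(elapsed time); on a piecewise-linear x-t graph the path length is Σ|Δx|.
0–5 s: |Δx| = |-3 − -8| = 5 cm
5–6 s: |Δx| = |1 − -3| = 4 cm
6–9 s: |Δx| = |9 − 1| = 8 cm
9–10 s: |Δx| = |0 − 9| = 9 cm
10–13 s: |Δx| = |-3 − 0| = 3 cm
Total path = 29 cm; average speed = 29/13 = 29/13 cm/s.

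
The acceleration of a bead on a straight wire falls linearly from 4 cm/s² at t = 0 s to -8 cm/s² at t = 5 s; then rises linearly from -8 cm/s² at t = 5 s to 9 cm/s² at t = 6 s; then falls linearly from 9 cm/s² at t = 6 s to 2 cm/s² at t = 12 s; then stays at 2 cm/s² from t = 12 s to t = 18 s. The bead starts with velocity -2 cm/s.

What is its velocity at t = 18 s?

Δv equals the area under the a-t graph; then v = v₀ + Δv.
0–5 s: ½(4 + -8)(5) = -10 cm/s
5–6 s: ½(-8 + 9)(1) = 0.5 cm/s
6–12 s: ½(9 + 2)(6) = 33 cm/s
12–18 s: 2 × 6 = 12 cm/s
Δv = 35.5 cm/s, so v(18) = -2 + (35.5) = 33.5 cm/s.

33.5 cm/s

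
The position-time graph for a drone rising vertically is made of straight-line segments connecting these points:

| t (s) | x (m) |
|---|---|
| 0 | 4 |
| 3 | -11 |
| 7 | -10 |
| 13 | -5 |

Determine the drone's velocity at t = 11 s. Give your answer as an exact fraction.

5/6 m/s

Velocity is the slope of the x-t graph on 7–13 s: (-5 − -10)/(13 − 7) = 5/6 m/s.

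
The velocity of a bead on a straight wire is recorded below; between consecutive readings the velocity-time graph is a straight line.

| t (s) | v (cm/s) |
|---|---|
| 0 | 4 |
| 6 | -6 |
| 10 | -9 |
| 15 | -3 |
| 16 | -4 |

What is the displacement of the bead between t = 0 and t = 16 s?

-69.5 cm

Net displacement equals the area under the velocity-time graph (areas below the axis count negative).
0–6 s: ½(4 + -6)(6) = -6 cm
6–10 s: ½(-6 + -9)(4) = -30 cm
10–15 s: ½(-9 + -3)(5) = -30 cm
15–16 s: ½(-3 + -4)(1) = -3.5 cm
Net displacement = -69.5 cm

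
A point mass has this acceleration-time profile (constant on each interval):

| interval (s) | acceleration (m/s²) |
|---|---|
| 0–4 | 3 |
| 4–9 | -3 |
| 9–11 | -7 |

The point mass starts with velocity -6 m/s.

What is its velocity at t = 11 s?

-23 m/s

Δv equals the area under the a-t graph; then v = v₀ + Δv.
0–4 s: 3 × 4 = 12 m/s
4–9 s: -3 × 5 = -15 m/s
9–11 s: -7 × 2 = -14 m/s
Δv = -17 m/s, so v(11) = -6 + (-17) = -23 m/s.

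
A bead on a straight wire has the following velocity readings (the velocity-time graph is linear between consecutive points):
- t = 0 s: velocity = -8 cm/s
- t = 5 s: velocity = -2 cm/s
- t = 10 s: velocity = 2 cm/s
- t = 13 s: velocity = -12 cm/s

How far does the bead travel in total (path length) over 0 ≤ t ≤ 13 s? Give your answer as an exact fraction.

321/7 cm

Distance (not displacement) is the total path length: add the absolute areas under v-t.
0–5 s: |½(-8 + -2)(5)| = 25 cm
5–10 s: v = 0 at t = 7.5 s; triangle areas 2.5 + 2.5 = 5 cm
10–13 s: v = 0 at t = 73/7 s; triangle areas 3/7 + 108/7 = 111/7 cm
Total distance = 321/7 cm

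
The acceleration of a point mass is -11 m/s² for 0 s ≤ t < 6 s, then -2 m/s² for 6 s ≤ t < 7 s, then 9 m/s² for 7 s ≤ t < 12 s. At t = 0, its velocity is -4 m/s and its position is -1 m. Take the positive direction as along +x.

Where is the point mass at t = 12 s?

-541.5 m

On each constant-a segment, Δv = aΔt and Δx = v₀Δt + ½aΔt²; chain segment to segment.
0–6 s: v starts -4 m/s; Δx = -4·6 + ½·-11·6² = -222 m; v ends -70 m/s.
6–7 s: v starts -70 m/s; Δx = -70·1 + ½·-2·1² = -71 m; v ends -72 m/s.
7–12 s: v starts -72 m/s; Δx = -72·5 + ½·9·5² = -247.5 m; v ends -27 m/s.
x(12) = -1 + Σ Δx = -541.5 m.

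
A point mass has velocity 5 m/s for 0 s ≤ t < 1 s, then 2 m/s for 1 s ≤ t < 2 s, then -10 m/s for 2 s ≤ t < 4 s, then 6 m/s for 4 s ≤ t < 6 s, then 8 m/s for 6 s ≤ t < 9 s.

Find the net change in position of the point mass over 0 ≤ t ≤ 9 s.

23 m

Net displacement equals the area under the velocity-time graph (areas below the axis count negative).
0–1 s: 5 × 1 = 5 m
1–2 s: 2 × 1 = 2 m
2–4 s: -10 × 2 = -20 m
4–6 s: 6 × 2 = 12 m
6–9 s: 8 × 3 = 24 m
Net displacement = 23 m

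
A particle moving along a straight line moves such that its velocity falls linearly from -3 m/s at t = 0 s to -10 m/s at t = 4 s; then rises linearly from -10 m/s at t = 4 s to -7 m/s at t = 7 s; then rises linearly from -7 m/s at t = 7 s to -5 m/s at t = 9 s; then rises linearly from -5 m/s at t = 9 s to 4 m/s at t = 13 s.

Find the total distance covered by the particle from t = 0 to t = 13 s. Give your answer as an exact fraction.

Total distance travelled is ∫|v| dt — sum the magnitudes of each area piece.
0–4 s: |½(-3 + -10)(4)| = 26 m
4–7 s: |½(-10 + -7)(3)| = 25.5 m
7–9 s: |½(-7 + -5)(2)| = 12 m
9–13 s: v = 0 at t = 101/9 s; triangle areas 50/9 + 32/9 = 82/9 m
Total distance = 1307/18 m

1307/18 m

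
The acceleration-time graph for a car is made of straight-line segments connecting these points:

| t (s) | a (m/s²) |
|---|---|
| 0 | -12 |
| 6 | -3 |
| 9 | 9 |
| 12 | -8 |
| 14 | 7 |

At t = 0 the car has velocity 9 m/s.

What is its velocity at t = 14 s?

Δv equals the area under the a-t graph; then v = v₀ + Δv.
0–6 s: ½(-12 + -3)(6) = -45 m/s
6–9 s: ½(-3 + 9)(3) = 9 m/s
9–12 s: ½(9 + -8)(3) = 1.5 m/s
12–14 s: ½(-8 + 7)(2) = -1 m/s
Δv = -35.5 m/s, so v(14) = 9 + (-35.5) = -26.5 m/s.

-26.5 m/s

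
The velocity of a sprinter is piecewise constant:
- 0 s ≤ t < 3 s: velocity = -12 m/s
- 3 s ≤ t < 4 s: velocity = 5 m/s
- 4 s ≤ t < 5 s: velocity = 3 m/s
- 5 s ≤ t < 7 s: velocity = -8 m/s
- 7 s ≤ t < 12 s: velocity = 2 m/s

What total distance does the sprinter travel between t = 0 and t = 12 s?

Total distance travelled is ∫|v| dt — sum the magnitudes of each area piece.
0–3 s: |-12| × 3 = 36 m
3–4 s: |5| × 1 = 5 m
4–5 s: |3| × 1 = 3 m
5–7 s: |-8| × 2 = 16 m
7–12 s: |2| × 5 = 10 m
Total distance = 70 m

70 m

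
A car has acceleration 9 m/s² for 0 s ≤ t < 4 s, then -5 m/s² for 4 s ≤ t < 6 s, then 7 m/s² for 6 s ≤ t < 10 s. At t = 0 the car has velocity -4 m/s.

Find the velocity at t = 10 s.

Δv equals the area under the a-t graph; then v = v₀ + Δv.
0–4 s: 9 × 4 = 36 m/s
4–6 s: -5 × 2 = -10 m/s
6–10 s: 7 × 4 = 28 m/s
Δv = 54 m/s, so v(10) = -4 + (54) = 50 m/s.

50 m/s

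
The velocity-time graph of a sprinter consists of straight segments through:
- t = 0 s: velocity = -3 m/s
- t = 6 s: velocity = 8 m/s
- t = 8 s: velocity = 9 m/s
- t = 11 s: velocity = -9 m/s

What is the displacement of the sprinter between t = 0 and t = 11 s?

32 m

Net displacement equals the area under the velocity-time graph (areas below the axis count negative).
0–6 s: ½(-3 + 8)(6) = 15 m
6–8 s: ½(8 + 9)(2) = 17 m
8–11 s: ½(9 + -9)(3) = 0 m
Net displacement = 32 m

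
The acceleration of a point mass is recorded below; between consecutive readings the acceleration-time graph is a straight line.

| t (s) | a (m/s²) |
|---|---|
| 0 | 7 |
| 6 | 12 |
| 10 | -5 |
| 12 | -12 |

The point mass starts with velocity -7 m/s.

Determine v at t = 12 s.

Δv equals the area under the a-t graph; then v = v₀ + Δv.
0–6 s: ½(7 + 12)(6) = 57 m/s
6–10 s: ½(12 + -5)(4) = 14 m/s
10–12 s: ½(-5 + -12)(2) = -17 m/s
Δv = 54 m/s, so v(12) = -7 + (54) = 47 m/s.

47 m/s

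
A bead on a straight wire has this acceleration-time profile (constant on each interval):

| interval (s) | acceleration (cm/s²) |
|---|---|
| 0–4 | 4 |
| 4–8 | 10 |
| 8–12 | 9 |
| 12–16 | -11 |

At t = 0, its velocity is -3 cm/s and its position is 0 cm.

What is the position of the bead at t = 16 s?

704 cm

On each constant-a segment, Δv = aΔt and Δx = v₀Δt + ½aΔt²; chain segment to segment.
0–4 s: v starts -3 cm/s; Δx = -3·4 + ½·4·4² = 20 cm; v ends 13 cm/s.
4–8 s: v starts 13 cm/s; Δx = 13·4 + ½·10·4² = 132 cm; v ends 53 cm/s.
8–12 s: v starts 53 cm/s; Δx = 53·4 + ½·9·4² = 284 cm; v ends 89 cm/s.
12–16 s: v starts 89 cm/s; Δx = 89·4 + ½·-11·4² = 268 cm; v ends 45 cm/s.
x(16) = 0 + Σ Δx = 704 cm.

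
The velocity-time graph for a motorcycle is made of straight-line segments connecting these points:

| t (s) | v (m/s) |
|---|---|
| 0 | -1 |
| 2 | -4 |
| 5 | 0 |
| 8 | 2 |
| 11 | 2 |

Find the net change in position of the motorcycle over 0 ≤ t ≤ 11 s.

Net displacement equals the area under the velocity-time graph (areas below the axis count negative).
0–2 s: ½(-1 + -4)(2) = -5 m
2–5 s: ½(-4 + 0)(3) = -6 m
5–8 s: ½(0 + 2)(3) = 3 m
8–11 s: 2 × 3 = 6 m
Net displacement = -2 m

-2 m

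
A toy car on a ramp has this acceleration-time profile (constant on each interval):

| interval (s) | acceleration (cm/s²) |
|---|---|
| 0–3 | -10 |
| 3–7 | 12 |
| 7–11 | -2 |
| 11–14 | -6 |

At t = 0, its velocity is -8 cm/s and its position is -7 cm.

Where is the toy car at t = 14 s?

On each constant-a segment, Δv = aΔt and Δx = v₀Δt + ½aΔt²; chain segment to segment.
0–3 s: v starts -8 cm/s; Δx = -8·3 + ½·-10·3² = -69 cm; v ends -38 cm/s.
3–7 s: v starts -38 cm/s; Δx = -38·4 + ½·12·4² = -56 cm; v ends 10 cm/s.
7–11 s: v starts 10 cm/s; Δx = 10·4 + ½·-2·4² = 24 cm; v ends 2 cm/s.
11–14 s: v starts 2 cm/s; Δx = 2·3 + ½·-6·3² = -21 cm; v ends -16 cm/s.
x(14) = -7 + Σ Δx = -129 cm.

-129 cm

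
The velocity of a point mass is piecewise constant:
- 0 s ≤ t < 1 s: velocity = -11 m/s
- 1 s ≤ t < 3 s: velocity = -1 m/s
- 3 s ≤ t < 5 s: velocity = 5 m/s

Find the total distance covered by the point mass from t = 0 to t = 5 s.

23 m

Distance (not displacement) is the total path length: add the absolute areas under v-t.
0–1 s: |-11| × 1 = 11 m
1–3 s: |-1| × 2 = 2 m
3–5 s: |5| × 2 = 10 m
Total distance = 23 m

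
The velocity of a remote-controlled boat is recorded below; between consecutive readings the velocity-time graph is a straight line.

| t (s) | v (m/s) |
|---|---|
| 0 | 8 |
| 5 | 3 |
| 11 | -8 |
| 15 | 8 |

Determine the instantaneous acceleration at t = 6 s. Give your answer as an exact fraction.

-11/6 m/s²

Acceleration is the slope of the v-t graph on 5–11 s: (-8 − 3)/(11 − 5) = -11/6 m/s².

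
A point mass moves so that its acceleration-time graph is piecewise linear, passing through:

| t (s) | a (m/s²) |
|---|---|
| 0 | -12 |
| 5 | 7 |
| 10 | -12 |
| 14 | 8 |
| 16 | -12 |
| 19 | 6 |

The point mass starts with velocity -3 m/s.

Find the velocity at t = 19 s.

Δv equals the area under the a-t graph; then v = v₀ + Δv.
0–5 s: ½(-12 + 7)(5) = -12.5 m/s
5–10 s: ½(7 + -12)(5) = -12.5 m/s
10–14 s: ½(-12 + 8)(4) = -8 m/s
14–16 s: ½(8 + -12)(2) = -4 m/s
16–19 s: ½(-12 + 6)(3) = -9 m/s
Δv = -46 m/s, so v(19) = -3 + (-46) = -49 m/s.

-49 m/s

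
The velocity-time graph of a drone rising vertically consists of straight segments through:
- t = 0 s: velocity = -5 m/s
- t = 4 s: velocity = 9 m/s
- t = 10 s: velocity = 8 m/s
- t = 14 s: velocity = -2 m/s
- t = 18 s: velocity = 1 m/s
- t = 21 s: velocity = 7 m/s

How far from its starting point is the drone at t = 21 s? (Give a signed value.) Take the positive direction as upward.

Displacement is the signed area under the v-t curve.
0–4 s: ½(-5 + 9)(4) = 8 m
4–10 s: ½(9 + 8)(6) = 51 m
10–14 s: ½(8 + -2)(4) = 12 m
14–18 s: ½(-2 + 1)(4) = -2 m
18–21 s: ½(1 + 7)(3) = 12 m
Net displacement = 81 m

81 m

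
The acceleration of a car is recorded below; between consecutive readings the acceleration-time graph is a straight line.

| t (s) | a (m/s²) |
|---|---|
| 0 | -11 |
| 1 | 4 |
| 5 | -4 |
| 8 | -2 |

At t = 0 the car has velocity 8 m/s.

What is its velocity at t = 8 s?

-4.5 m/s

Δv equals the area under the a-t graph; then v = v₀ + Δv.
0–1 s: ½(-11 + 4)(1) = -3.5 m/s
1–5 s: ½(4 + -4)(4) = 0 m/s
5–8 s: ½(-4 + -2)(3) = -9 m/s
Δv = -12.5 m/s, so v(8) = 8 + (-12.5) = -4.5 m/s.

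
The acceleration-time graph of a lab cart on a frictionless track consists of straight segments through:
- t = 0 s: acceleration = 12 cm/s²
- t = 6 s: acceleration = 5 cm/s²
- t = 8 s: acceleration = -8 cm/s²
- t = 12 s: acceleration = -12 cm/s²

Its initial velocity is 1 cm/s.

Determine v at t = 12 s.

Δv equals the area under the a-t graph; then v = v₀ + Δv.
0–6 s: ½(12 + 5)(6) = 51 cm/s
6–8 s: ½(5 + -8)(2) = -3 cm/s
8–12 s: ½(-8 + -12)(4) = -40 cm/s
Δv = 8 cm/s, so v(12) = 1 + (8) = 9 cm/s.

9 cm/s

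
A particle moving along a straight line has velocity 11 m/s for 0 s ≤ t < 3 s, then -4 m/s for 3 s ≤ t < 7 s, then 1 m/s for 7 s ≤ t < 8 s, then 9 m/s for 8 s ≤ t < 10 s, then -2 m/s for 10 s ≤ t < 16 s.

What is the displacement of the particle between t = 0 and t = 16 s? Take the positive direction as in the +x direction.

Net displacement equals the area under the velocity-time graph (areas below the axis count negative).
0–3 s: 11 × 3 = 33 m
3–7 s: -4 × 4 = -16 m
7–8 s: 1 × 1 = 1 m
8–10 s: 9 × 2 = 18 m
10–16 s: -2 × 6 = -12 m
Net displacement = 24 m

24 m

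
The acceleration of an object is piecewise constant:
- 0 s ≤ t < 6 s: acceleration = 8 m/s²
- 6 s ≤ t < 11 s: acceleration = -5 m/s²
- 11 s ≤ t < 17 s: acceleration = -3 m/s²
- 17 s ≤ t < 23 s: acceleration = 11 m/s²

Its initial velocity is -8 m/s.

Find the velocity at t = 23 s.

63 m/s

Δv equals the area under the a-t graph; then v = v₀ + Δv.
0–6 s: 8 × 6 = 48 m/s
6–11 s: -5 × 5 = -25 m/s
11–17 s: -3 × 6 = -18 m/s
17–23 s: 11 × 6 = 66 m/s
Δv = 71 m/s, so v(23) = -8 + (71) = 63 m/s.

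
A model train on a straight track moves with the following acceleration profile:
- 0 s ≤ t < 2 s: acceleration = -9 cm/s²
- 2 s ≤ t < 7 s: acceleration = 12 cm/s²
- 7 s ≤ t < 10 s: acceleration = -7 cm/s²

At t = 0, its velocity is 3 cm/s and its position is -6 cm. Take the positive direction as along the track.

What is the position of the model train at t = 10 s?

On each constant-a segment, Δv = aΔt and Δx = v₀Δt + ½aΔt²; chain segment to segment.
0–2 s: v starts 3 cm/s; Δx = 3·2 + ½·-9·2² = -12 cm; v ends -15 cm/s.
2–7 s: v starts -15 cm/s; Δx = -15·5 + ½·12·5² = 75 cm; v ends 45 cm/s.
7–10 s: v starts 45 cm/s; Δx = 45·3 + ½·-7·3² = 103.5 cm; v ends 24 cm/s.
x(10) = -6 + Σ Δx = 160.5 cm.

160.5 cm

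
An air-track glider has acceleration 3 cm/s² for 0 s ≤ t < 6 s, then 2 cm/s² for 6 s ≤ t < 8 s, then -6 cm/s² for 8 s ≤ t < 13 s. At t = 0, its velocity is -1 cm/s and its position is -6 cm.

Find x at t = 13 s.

On each constant-a segment, Δv = aΔt and Δx = v₀Δt + ½aΔt²; chain segment to segment.
0–6 s: v starts -1 cm/s; Δx = -1·6 + ½·3·6² = 48 cm; v ends 17 cm/s.
6–8 s: v starts 17 cm/s; Δx = 17·2 + ½·2·2² = 38 cm; v ends 21 cm/s.
8–13 s: v starts 21 cm/s; Δx = 21·5 + ½·-6·5² = 30 cm; v ends -9 cm/s.
x(13) = -6 + Σ Δx = 110 cm.

110 cm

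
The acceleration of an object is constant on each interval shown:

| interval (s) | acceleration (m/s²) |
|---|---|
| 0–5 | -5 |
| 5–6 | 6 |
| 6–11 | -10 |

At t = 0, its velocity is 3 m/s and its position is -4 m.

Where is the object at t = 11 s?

On each constant-a segment, Δv = aΔt and Δx = v₀Δt + ½aΔt²; chain segment to segment.
0–5 s: v starts 3 m/s; Δx = 3·5 + ½·-5·5² = -47.5 m; v ends -22 m/s.
5–6 s: v starts -22 m/s; Δx = -22·1 + ½·6·1² = -19 m; v ends -16 m/s.
6–11 s: v starts -16 m/s; Δx = -16·5 + ½·-10·5² = -205 m; v ends -66 m/s.
x(11) = -4 + Σ Δx = -275.5 m.

-275.5 m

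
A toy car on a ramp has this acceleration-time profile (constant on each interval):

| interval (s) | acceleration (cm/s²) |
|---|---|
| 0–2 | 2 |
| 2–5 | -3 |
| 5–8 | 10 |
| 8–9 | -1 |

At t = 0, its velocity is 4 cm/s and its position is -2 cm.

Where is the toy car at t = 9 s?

91 cm

On each constant-a segment, Δv = aΔt and Δx = v₀Δt + ½aΔt²; chain segment to segment.
0–2 s: v starts 4 cm/s; Δx = 4·2 + ½·2·2² = 12 cm; v ends 8 cm/s.
2–5 s: v starts 8 cm/s; Δx = 8·3 + ½·-3·3² = 10.5 cm; v ends -1 cm/s.
5–8 s: v starts -1 cm/s; Δx = -1·3 + ½·10·3² = 42 cm; v ends 29 cm/s.
8–9 s: v starts 29 cm/s; Δx = 29·1 + ½·-1·1² = 28.5 cm; v ends 28 cm/s.
x(9) = -2 + Σ Δx = 91 cm.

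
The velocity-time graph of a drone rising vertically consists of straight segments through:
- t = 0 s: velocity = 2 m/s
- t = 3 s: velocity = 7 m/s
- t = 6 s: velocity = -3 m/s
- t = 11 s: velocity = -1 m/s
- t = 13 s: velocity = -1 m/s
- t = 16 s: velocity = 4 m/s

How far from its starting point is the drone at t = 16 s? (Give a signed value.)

12 m

Net displacement equals the area under the velocity-time graph (areas below the axis count negative).
0–3 s: ½(2 + 7)(3) = 13.5 m
3–6 s: ½(7 + -3)(3) = 6 m
6–11 s: ½(-3 + -1)(5) = -10 m
11–13 s: -1 × 2 = -2 m
13–16 s: ½(-1 + 4)(3) = 4.5 m
Net displacement = 12 m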